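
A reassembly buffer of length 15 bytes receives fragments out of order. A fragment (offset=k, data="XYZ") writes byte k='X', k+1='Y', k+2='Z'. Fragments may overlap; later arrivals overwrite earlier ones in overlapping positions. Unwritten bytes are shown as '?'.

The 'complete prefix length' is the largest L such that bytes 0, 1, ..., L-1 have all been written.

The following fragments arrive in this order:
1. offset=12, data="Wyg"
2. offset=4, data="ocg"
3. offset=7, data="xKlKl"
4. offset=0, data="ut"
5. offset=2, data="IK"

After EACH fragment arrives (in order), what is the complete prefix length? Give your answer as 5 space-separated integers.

Fragment 1: offset=12 data="Wyg" -> buffer=????????????Wyg -> prefix_len=0
Fragment 2: offset=4 data="ocg" -> buffer=????ocg?????Wyg -> prefix_len=0
Fragment 3: offset=7 data="xKlKl" -> buffer=????ocgxKlKlWyg -> prefix_len=0
Fragment 4: offset=0 data="ut" -> buffer=ut??ocgxKlKlWyg -> prefix_len=2
Fragment 5: offset=2 data="IK" -> buffer=utIKocgxKlKlWyg -> prefix_len=15

Answer: 0 0 0 2 15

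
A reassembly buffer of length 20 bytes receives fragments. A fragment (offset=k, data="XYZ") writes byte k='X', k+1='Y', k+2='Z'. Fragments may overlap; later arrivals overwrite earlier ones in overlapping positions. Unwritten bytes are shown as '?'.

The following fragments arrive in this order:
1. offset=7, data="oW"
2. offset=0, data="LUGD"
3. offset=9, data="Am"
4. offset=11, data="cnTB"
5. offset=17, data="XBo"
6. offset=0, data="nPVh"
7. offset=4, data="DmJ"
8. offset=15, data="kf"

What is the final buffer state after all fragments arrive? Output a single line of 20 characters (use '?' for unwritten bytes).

Answer: nPVhDmJoWAmcnTBkfXBo

Derivation:
Fragment 1: offset=7 data="oW" -> buffer=???????oW???????????
Fragment 2: offset=0 data="LUGD" -> buffer=LUGD???oW???????????
Fragment 3: offset=9 data="Am" -> buffer=LUGD???oWAm?????????
Fragment 4: offset=11 data="cnTB" -> buffer=LUGD???oWAmcnTB?????
Fragment 5: offset=17 data="XBo" -> buffer=LUGD???oWAmcnTB??XBo
Fragment 6: offset=0 data="nPVh" -> buffer=nPVh???oWAmcnTB??XBo
Fragment 7: offset=4 data="DmJ" -> buffer=nPVhDmJoWAmcnTB??XBo
Fragment 8: offset=15 data="kf" -> buffer=nPVhDmJoWAmcnTBkfXBo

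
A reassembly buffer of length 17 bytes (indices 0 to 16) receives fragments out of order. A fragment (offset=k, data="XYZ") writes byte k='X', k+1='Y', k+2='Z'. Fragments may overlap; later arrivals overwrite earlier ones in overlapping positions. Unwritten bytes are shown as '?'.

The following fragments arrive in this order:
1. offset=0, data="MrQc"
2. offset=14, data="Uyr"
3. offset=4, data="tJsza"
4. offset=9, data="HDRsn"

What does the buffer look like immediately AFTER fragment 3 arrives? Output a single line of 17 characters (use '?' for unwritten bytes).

Fragment 1: offset=0 data="MrQc" -> buffer=MrQc?????????????
Fragment 2: offset=14 data="Uyr" -> buffer=MrQc??????????Uyr
Fragment 3: offset=4 data="tJsza" -> buffer=MrQctJsza?????Uyr

Answer: MrQctJsza?????Uyr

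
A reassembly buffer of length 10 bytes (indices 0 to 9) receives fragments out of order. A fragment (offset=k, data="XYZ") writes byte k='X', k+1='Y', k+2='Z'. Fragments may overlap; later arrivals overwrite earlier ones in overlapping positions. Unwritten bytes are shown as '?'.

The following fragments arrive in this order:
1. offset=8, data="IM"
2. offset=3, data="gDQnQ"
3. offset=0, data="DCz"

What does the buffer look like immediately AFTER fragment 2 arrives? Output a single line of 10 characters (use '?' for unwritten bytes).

Answer: ???gDQnQIM

Derivation:
Fragment 1: offset=8 data="IM" -> buffer=????????IM
Fragment 2: offset=3 data="gDQnQ" -> buffer=???gDQnQIM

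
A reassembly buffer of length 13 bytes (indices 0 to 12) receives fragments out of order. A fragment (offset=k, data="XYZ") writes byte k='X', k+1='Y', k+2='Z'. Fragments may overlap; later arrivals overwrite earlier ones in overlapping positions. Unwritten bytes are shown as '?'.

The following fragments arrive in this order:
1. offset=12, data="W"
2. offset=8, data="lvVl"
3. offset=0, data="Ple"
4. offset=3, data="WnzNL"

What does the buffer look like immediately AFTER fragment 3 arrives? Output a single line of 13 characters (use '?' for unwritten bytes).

Fragment 1: offset=12 data="W" -> buffer=????????????W
Fragment 2: offset=8 data="lvVl" -> buffer=????????lvVlW
Fragment 3: offset=0 data="Ple" -> buffer=Ple?????lvVlW

Answer: Ple?????lvVlW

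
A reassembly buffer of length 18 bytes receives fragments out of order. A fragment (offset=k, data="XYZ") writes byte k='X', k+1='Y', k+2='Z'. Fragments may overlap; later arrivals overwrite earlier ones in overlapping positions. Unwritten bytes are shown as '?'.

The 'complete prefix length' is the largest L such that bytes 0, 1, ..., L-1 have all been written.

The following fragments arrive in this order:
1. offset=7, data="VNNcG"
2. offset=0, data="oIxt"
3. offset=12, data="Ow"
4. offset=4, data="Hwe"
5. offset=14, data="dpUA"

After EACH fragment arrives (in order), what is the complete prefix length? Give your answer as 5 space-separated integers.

Fragment 1: offset=7 data="VNNcG" -> buffer=???????VNNcG?????? -> prefix_len=0
Fragment 2: offset=0 data="oIxt" -> buffer=oIxt???VNNcG?????? -> prefix_len=4
Fragment 3: offset=12 data="Ow" -> buffer=oIxt???VNNcGOw???? -> prefix_len=4
Fragment 4: offset=4 data="Hwe" -> buffer=oIxtHweVNNcGOw???? -> prefix_len=14
Fragment 5: offset=14 data="dpUA" -> buffer=oIxtHweVNNcGOwdpUA -> prefix_len=18

Answer: 0 4 4 14 18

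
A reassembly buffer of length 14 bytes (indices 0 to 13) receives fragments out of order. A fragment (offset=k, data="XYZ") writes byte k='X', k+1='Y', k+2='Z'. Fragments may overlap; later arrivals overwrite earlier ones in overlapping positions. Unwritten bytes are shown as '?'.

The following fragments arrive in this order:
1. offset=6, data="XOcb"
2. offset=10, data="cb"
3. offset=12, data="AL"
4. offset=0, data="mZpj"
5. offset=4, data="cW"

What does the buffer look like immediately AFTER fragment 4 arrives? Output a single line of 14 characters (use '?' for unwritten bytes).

Answer: mZpj??XOcbcbAL

Derivation:
Fragment 1: offset=6 data="XOcb" -> buffer=??????XOcb????
Fragment 2: offset=10 data="cb" -> buffer=??????XOcbcb??
Fragment 3: offset=12 data="AL" -> buffer=??????XOcbcbAL
Fragment 4: offset=0 data="mZpj" -> buffer=mZpj??XOcbcbAL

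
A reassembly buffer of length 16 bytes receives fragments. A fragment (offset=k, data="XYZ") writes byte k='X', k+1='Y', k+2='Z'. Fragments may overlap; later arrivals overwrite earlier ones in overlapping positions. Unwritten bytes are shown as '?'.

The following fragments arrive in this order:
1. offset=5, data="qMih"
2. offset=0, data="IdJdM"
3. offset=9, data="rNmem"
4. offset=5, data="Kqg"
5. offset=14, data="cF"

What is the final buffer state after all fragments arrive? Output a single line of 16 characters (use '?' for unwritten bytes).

Answer: IdJdMKqghrNmemcF

Derivation:
Fragment 1: offset=5 data="qMih" -> buffer=?????qMih???????
Fragment 2: offset=0 data="IdJdM" -> buffer=IdJdMqMih???????
Fragment 3: offset=9 data="rNmem" -> buffer=IdJdMqMihrNmem??
Fragment 4: offset=5 data="Kqg" -> buffer=IdJdMKqghrNmem??
Fragment 5: offset=14 data="cF" -> buffer=IdJdMKqghrNmemcF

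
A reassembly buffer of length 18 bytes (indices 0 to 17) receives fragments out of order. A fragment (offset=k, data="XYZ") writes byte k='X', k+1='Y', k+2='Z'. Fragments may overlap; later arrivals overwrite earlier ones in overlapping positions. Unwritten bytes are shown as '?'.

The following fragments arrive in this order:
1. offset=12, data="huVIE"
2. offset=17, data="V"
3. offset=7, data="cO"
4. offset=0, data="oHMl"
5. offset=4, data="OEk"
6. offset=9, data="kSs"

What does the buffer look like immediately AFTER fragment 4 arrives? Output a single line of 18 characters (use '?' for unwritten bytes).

Fragment 1: offset=12 data="huVIE" -> buffer=????????????huVIE?
Fragment 2: offset=17 data="V" -> buffer=????????????huVIEV
Fragment 3: offset=7 data="cO" -> buffer=???????cO???huVIEV
Fragment 4: offset=0 data="oHMl" -> buffer=oHMl???cO???huVIEV

Answer: oHMl???cO???huVIEV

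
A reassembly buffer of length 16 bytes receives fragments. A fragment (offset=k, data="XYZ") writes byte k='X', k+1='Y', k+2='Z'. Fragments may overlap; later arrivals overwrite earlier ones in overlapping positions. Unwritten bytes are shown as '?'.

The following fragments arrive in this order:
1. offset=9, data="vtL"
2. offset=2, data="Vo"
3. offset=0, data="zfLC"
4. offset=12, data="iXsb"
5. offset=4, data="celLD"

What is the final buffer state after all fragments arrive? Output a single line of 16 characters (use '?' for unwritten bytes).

Answer: zfLCcelLDvtLiXsb

Derivation:
Fragment 1: offset=9 data="vtL" -> buffer=?????????vtL????
Fragment 2: offset=2 data="Vo" -> buffer=??Vo?????vtL????
Fragment 3: offset=0 data="zfLC" -> buffer=zfLC?????vtL????
Fragment 4: offset=12 data="iXsb" -> buffer=zfLC?????vtLiXsb
Fragment 5: offset=4 data="celLD" -> buffer=zfLCcelLDvtLiXsb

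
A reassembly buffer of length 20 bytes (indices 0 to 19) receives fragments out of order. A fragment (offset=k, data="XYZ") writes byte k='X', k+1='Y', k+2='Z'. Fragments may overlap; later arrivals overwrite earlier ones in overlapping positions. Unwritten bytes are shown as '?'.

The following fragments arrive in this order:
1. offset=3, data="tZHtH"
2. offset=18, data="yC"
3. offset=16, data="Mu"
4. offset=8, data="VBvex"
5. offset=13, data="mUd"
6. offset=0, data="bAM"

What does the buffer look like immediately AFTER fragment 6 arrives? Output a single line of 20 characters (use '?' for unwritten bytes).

Fragment 1: offset=3 data="tZHtH" -> buffer=???tZHtH????????????
Fragment 2: offset=18 data="yC" -> buffer=???tZHtH??????????yC
Fragment 3: offset=16 data="Mu" -> buffer=???tZHtH????????MuyC
Fragment 4: offset=8 data="VBvex" -> buffer=???tZHtHVBvex???MuyC
Fragment 5: offset=13 data="mUd" -> buffer=???tZHtHVBvexmUdMuyC
Fragment 6: offset=0 data="bAM" -> buffer=bAMtZHtHVBvexmUdMuyC

Answer: bAMtZHtHVBvexmUdMuyC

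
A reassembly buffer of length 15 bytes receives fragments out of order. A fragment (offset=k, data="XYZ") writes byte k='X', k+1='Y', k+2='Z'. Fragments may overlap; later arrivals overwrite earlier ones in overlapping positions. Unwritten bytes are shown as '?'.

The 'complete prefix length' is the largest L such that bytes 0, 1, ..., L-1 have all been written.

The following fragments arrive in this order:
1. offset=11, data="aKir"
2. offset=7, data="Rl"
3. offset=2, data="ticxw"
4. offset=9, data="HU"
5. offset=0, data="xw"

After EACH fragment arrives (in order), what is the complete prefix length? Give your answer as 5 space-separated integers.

Answer: 0 0 0 0 15

Derivation:
Fragment 1: offset=11 data="aKir" -> buffer=???????????aKir -> prefix_len=0
Fragment 2: offset=7 data="Rl" -> buffer=???????Rl??aKir -> prefix_len=0
Fragment 3: offset=2 data="ticxw" -> buffer=??ticxwRl??aKir -> prefix_len=0
Fragment 4: offset=9 data="HU" -> buffer=??ticxwRlHUaKir -> prefix_len=0
Fragment 5: offset=0 data="xw" -> buffer=xwticxwRlHUaKir -> prefix_len=15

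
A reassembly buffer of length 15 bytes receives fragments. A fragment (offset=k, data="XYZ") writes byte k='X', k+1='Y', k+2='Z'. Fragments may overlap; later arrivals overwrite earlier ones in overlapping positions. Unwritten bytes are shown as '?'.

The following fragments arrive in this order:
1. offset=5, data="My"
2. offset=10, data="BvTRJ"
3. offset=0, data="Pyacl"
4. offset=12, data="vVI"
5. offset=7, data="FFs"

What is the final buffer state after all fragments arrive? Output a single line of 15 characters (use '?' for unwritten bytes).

Fragment 1: offset=5 data="My" -> buffer=?????My????????
Fragment 2: offset=10 data="BvTRJ" -> buffer=?????My???BvTRJ
Fragment 3: offset=0 data="Pyacl" -> buffer=PyaclMy???BvTRJ
Fragment 4: offset=12 data="vVI" -> buffer=PyaclMy???BvvVI
Fragment 5: offset=7 data="FFs" -> buffer=PyaclMyFFsBvvVI

Answer: PyaclMyFFsBvvVI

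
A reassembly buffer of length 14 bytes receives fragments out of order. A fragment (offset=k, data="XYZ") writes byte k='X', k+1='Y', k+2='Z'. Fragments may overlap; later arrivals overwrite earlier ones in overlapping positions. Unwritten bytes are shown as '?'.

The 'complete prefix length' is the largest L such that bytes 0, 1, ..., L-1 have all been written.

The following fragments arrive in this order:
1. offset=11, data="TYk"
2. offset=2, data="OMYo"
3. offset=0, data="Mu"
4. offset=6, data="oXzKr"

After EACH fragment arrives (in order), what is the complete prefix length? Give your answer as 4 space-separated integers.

Fragment 1: offset=11 data="TYk" -> buffer=???????????TYk -> prefix_len=0
Fragment 2: offset=2 data="OMYo" -> buffer=??OMYo?????TYk -> prefix_len=0
Fragment 3: offset=0 data="Mu" -> buffer=MuOMYo?????TYk -> prefix_len=6
Fragment 4: offset=6 data="oXzKr" -> buffer=MuOMYooXzKrTYk -> prefix_len=14

Answer: 0 0 6 14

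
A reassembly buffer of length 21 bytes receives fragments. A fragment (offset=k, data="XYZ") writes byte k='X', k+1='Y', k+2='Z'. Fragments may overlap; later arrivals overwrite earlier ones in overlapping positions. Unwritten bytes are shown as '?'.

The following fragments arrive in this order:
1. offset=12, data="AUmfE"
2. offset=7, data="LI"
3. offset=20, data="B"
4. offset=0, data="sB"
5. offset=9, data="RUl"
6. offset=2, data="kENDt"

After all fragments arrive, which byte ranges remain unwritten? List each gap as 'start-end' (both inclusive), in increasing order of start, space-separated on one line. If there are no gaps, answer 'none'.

Answer: 17-19

Derivation:
Fragment 1: offset=12 len=5
Fragment 2: offset=7 len=2
Fragment 3: offset=20 len=1
Fragment 4: offset=0 len=2
Fragment 5: offset=9 len=3
Fragment 6: offset=2 len=5
Gaps: 17-19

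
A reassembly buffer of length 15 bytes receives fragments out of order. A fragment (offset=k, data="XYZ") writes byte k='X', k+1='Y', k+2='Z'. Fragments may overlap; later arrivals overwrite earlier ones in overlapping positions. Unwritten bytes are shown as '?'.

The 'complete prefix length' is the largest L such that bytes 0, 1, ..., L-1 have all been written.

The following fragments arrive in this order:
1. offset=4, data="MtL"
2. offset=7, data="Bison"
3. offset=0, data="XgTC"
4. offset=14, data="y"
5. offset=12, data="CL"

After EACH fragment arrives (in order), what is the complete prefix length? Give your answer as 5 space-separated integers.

Answer: 0 0 12 12 15

Derivation:
Fragment 1: offset=4 data="MtL" -> buffer=????MtL???????? -> prefix_len=0
Fragment 2: offset=7 data="Bison" -> buffer=????MtLBison??? -> prefix_len=0
Fragment 3: offset=0 data="XgTC" -> buffer=XgTCMtLBison??? -> prefix_len=12
Fragment 4: offset=14 data="y" -> buffer=XgTCMtLBison??y -> prefix_len=12
Fragment 5: offset=12 data="CL" -> buffer=XgTCMtLBisonCLy -> prefix_len=15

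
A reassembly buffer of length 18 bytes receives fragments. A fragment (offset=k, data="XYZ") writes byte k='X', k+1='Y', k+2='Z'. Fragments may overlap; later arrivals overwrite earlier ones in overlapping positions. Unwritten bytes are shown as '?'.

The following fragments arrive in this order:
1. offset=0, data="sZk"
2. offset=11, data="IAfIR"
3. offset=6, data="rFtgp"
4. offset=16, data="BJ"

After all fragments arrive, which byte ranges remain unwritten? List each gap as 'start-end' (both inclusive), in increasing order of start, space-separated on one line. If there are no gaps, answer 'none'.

Fragment 1: offset=0 len=3
Fragment 2: offset=11 len=5
Fragment 3: offset=6 len=5
Fragment 4: offset=16 len=2
Gaps: 3-5

Answer: 3-5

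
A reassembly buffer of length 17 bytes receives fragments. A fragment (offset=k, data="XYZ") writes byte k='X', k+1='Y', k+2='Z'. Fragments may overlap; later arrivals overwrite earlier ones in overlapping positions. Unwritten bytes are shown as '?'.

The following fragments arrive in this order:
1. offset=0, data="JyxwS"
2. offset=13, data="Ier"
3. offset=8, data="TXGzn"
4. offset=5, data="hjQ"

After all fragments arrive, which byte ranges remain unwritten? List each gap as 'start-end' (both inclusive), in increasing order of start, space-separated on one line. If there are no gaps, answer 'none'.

Answer: 16-16

Derivation:
Fragment 1: offset=0 len=5
Fragment 2: offset=13 len=3
Fragment 3: offset=8 len=5
Fragment 4: offset=5 len=3
Gaps: 16-16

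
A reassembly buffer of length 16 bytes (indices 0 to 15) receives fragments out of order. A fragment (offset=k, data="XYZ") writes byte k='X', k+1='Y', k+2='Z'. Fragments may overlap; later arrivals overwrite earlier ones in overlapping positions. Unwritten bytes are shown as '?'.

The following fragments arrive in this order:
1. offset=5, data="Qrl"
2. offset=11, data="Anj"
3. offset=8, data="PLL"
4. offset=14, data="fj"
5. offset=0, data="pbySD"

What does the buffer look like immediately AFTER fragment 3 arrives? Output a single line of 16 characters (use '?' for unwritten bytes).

Answer: ?????QrlPLLAnj??

Derivation:
Fragment 1: offset=5 data="Qrl" -> buffer=?????Qrl????????
Fragment 2: offset=11 data="Anj" -> buffer=?????Qrl???Anj??
Fragment 3: offset=8 data="PLL" -> buffer=?????QrlPLLAnj??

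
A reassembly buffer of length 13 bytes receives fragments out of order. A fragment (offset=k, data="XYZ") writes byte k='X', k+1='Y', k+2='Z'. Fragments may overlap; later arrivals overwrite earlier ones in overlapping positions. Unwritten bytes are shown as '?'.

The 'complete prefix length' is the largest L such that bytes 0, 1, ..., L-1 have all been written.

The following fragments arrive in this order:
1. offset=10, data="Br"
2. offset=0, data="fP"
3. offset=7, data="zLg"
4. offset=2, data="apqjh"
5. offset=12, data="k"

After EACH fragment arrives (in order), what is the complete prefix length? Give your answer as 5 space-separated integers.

Answer: 0 2 2 12 13

Derivation:
Fragment 1: offset=10 data="Br" -> buffer=??????????Br? -> prefix_len=0
Fragment 2: offset=0 data="fP" -> buffer=fP????????Br? -> prefix_len=2
Fragment 3: offset=7 data="zLg" -> buffer=fP?????zLgBr? -> prefix_len=2
Fragment 4: offset=2 data="apqjh" -> buffer=fPapqjhzLgBr? -> prefix_len=12
Fragment 5: offset=12 data="k" -> buffer=fPapqjhzLgBrk -> prefix_len=13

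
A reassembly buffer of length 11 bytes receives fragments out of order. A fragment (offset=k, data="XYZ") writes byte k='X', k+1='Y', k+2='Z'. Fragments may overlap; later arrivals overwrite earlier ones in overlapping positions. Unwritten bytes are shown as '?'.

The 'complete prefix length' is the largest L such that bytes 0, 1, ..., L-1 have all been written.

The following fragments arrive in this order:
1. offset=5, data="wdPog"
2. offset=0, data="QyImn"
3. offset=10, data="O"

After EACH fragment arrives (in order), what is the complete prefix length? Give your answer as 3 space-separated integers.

Answer: 0 10 11

Derivation:
Fragment 1: offset=5 data="wdPog" -> buffer=?????wdPog? -> prefix_len=0
Fragment 2: offset=0 data="QyImn" -> buffer=QyImnwdPog? -> prefix_len=10
Fragment 3: offset=10 data="O" -> buffer=QyImnwdPogO -> prefix_len=11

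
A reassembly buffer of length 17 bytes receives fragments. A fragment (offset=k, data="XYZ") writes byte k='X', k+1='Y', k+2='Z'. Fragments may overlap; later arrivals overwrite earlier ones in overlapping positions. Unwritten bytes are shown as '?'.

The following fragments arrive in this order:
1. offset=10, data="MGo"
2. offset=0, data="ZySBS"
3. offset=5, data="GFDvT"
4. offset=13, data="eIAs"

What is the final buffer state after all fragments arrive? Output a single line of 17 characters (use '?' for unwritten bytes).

Fragment 1: offset=10 data="MGo" -> buffer=??????????MGo????
Fragment 2: offset=0 data="ZySBS" -> buffer=ZySBS?????MGo????
Fragment 3: offset=5 data="GFDvT" -> buffer=ZySBSGFDvTMGo????
Fragment 4: offset=13 data="eIAs" -> buffer=ZySBSGFDvTMGoeIAs

Answer: ZySBSGFDvTMGoeIAs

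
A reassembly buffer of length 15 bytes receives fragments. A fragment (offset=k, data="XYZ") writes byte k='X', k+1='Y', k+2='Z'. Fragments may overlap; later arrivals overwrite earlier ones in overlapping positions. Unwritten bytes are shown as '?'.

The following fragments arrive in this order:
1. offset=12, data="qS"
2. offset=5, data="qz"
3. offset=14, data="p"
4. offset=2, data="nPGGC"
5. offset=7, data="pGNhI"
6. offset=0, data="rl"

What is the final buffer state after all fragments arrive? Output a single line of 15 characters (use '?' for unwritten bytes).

Fragment 1: offset=12 data="qS" -> buffer=????????????qS?
Fragment 2: offset=5 data="qz" -> buffer=?????qz?????qS?
Fragment 3: offset=14 data="p" -> buffer=?????qz?????qSp
Fragment 4: offset=2 data="nPGGC" -> buffer=??nPGGC?????qSp
Fragment 5: offset=7 data="pGNhI" -> buffer=??nPGGCpGNhIqSp
Fragment 6: offset=0 data="rl" -> buffer=rlnPGGCpGNhIqSp

Answer: rlnPGGCpGNhIqSp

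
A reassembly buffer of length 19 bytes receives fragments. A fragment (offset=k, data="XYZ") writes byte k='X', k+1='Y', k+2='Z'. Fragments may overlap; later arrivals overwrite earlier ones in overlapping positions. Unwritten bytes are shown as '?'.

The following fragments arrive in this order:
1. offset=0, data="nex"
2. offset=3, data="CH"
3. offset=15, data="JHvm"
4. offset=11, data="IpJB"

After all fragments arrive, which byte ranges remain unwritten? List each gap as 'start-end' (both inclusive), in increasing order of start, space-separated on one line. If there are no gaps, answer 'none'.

Fragment 1: offset=0 len=3
Fragment 2: offset=3 len=2
Fragment 3: offset=15 len=4
Fragment 4: offset=11 len=4
Gaps: 5-10

Answer: 5-10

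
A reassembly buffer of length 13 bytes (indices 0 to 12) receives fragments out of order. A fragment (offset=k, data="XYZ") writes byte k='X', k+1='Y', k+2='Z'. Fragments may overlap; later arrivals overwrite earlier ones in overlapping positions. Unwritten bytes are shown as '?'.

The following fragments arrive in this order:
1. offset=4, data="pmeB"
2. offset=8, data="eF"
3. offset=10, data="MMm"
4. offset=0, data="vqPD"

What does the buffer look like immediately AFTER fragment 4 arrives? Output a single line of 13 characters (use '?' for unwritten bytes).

Answer: vqPDpmeBeFMMm

Derivation:
Fragment 1: offset=4 data="pmeB" -> buffer=????pmeB?????
Fragment 2: offset=8 data="eF" -> buffer=????pmeBeF???
Fragment 3: offset=10 data="MMm" -> buffer=????pmeBeFMMm
Fragment 4: offset=0 data="vqPD" -> buffer=vqPDpmeBeFMMm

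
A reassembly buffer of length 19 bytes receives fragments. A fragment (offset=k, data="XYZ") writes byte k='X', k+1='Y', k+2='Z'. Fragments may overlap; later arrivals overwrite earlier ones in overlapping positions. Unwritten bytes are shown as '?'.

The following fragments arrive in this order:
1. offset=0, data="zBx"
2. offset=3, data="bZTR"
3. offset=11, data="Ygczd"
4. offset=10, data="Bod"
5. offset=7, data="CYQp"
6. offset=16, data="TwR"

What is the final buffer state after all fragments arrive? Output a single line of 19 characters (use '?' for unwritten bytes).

Fragment 1: offset=0 data="zBx" -> buffer=zBx????????????????
Fragment 2: offset=3 data="bZTR" -> buffer=zBxbZTR????????????
Fragment 3: offset=11 data="Ygczd" -> buffer=zBxbZTR????Ygczd???
Fragment 4: offset=10 data="Bod" -> buffer=zBxbZTR???Bodczd???
Fragment 5: offset=7 data="CYQp" -> buffer=zBxbZTRCYQpodczd???
Fragment 6: offset=16 data="TwR" -> buffer=zBxbZTRCYQpodczdTwR

Answer: zBxbZTRCYQpodczdTwR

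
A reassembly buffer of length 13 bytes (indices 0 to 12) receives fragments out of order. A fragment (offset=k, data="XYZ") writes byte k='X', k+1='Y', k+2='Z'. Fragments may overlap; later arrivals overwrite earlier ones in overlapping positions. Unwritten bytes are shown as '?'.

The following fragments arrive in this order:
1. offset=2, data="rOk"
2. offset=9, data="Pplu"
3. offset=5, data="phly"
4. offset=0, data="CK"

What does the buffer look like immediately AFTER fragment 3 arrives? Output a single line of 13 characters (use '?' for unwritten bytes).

Fragment 1: offset=2 data="rOk" -> buffer=??rOk????????
Fragment 2: offset=9 data="Pplu" -> buffer=??rOk????Pplu
Fragment 3: offset=5 data="phly" -> buffer=??rOkphlyPplu

Answer: ??rOkphlyPplu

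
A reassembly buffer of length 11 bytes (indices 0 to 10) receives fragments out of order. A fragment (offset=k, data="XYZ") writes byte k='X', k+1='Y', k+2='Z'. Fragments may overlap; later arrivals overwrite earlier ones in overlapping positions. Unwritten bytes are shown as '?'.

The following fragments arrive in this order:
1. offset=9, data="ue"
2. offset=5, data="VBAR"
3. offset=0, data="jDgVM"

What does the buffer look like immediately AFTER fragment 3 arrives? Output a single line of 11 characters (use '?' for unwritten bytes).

Answer: jDgVMVBARue

Derivation:
Fragment 1: offset=9 data="ue" -> buffer=?????????ue
Fragment 2: offset=5 data="VBAR" -> buffer=?????VBARue
Fragment 3: offset=0 data="jDgVM" -> buffer=jDgVMVBARue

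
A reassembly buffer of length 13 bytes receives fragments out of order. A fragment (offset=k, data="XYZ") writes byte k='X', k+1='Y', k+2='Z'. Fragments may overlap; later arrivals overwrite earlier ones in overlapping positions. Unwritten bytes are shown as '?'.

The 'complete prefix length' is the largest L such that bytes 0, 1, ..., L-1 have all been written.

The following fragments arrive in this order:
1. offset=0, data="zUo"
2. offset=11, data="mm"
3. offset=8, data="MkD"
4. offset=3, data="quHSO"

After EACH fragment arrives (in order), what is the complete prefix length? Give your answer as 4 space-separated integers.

Answer: 3 3 3 13

Derivation:
Fragment 1: offset=0 data="zUo" -> buffer=zUo?????????? -> prefix_len=3
Fragment 2: offset=11 data="mm" -> buffer=zUo????????mm -> prefix_len=3
Fragment 3: offset=8 data="MkD" -> buffer=zUo?????MkDmm -> prefix_len=3
Fragment 4: offset=3 data="quHSO" -> buffer=zUoquHSOMkDmm -> prefix_len=13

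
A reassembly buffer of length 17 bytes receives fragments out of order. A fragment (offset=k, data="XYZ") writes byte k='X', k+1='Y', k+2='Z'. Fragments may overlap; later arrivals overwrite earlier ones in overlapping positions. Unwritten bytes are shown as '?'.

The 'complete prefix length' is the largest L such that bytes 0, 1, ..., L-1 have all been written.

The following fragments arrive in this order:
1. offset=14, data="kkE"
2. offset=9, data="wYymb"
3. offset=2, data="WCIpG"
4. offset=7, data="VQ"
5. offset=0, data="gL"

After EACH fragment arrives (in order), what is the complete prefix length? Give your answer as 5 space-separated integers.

Answer: 0 0 0 0 17

Derivation:
Fragment 1: offset=14 data="kkE" -> buffer=??????????????kkE -> prefix_len=0
Fragment 2: offset=9 data="wYymb" -> buffer=?????????wYymbkkE -> prefix_len=0
Fragment 3: offset=2 data="WCIpG" -> buffer=??WCIpG??wYymbkkE -> prefix_len=0
Fragment 4: offset=7 data="VQ" -> buffer=??WCIpGVQwYymbkkE -> prefix_len=0
Fragment 5: offset=0 data="gL" -> buffer=gLWCIpGVQwYymbkkE -> prefix_len=17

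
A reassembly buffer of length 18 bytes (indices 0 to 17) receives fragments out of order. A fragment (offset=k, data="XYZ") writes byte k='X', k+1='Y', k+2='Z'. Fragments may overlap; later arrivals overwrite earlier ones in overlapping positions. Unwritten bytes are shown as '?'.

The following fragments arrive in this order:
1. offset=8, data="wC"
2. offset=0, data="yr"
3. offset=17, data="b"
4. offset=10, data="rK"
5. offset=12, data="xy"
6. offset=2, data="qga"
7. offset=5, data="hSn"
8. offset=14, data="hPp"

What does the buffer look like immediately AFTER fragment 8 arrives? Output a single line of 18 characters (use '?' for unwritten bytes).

Answer: yrqgahSnwCrKxyhPpb

Derivation:
Fragment 1: offset=8 data="wC" -> buffer=????????wC????????
Fragment 2: offset=0 data="yr" -> buffer=yr??????wC????????
Fragment 3: offset=17 data="b" -> buffer=yr??????wC???????b
Fragment 4: offset=10 data="rK" -> buffer=yr??????wCrK?????b
Fragment 5: offset=12 data="xy" -> buffer=yr??????wCrKxy???b
Fragment 6: offset=2 data="qga" -> buffer=yrqga???wCrKxy???b
Fragment 7: offset=5 data="hSn" -> buffer=yrqgahSnwCrKxy???b
Fragment 8: offset=14 data="hPp" -> buffer=yrqgahSnwCrKxyhPpb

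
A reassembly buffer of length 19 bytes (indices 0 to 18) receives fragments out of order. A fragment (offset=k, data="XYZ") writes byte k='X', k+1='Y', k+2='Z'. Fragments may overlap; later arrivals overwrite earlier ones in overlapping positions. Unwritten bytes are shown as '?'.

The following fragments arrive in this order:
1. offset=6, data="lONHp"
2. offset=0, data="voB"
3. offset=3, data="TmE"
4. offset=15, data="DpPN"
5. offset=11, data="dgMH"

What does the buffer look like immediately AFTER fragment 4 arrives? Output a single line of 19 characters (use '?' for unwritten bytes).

Answer: voBTmElONHp????DpPN

Derivation:
Fragment 1: offset=6 data="lONHp" -> buffer=??????lONHp????????
Fragment 2: offset=0 data="voB" -> buffer=voB???lONHp????????
Fragment 3: offset=3 data="TmE" -> buffer=voBTmElONHp????????
Fragment 4: offset=15 data="DpPN" -> buffer=voBTmElONHp????DpPN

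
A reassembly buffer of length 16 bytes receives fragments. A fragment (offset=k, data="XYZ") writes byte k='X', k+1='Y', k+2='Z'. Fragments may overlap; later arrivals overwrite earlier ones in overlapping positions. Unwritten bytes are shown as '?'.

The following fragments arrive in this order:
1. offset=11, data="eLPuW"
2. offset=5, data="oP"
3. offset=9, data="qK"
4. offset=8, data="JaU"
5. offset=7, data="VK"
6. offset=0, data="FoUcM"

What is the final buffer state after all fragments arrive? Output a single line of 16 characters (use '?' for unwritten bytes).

Fragment 1: offset=11 data="eLPuW" -> buffer=???????????eLPuW
Fragment 2: offset=5 data="oP" -> buffer=?????oP????eLPuW
Fragment 3: offset=9 data="qK" -> buffer=?????oP??qKeLPuW
Fragment 4: offset=8 data="JaU" -> buffer=?????oP?JaUeLPuW
Fragment 5: offset=7 data="VK" -> buffer=?????oPVKaUeLPuW
Fragment 6: offset=0 data="FoUcM" -> buffer=FoUcMoPVKaUeLPuW

Answer: FoUcMoPVKaUeLPuW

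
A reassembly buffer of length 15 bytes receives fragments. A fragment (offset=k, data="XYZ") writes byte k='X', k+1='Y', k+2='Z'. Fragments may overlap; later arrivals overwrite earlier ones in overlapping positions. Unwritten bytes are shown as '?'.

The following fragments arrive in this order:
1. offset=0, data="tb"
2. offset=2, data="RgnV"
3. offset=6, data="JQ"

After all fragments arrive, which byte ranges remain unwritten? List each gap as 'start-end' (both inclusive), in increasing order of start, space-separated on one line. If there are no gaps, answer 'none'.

Fragment 1: offset=0 len=2
Fragment 2: offset=2 len=4
Fragment 3: offset=6 len=2
Gaps: 8-14

Answer: 8-14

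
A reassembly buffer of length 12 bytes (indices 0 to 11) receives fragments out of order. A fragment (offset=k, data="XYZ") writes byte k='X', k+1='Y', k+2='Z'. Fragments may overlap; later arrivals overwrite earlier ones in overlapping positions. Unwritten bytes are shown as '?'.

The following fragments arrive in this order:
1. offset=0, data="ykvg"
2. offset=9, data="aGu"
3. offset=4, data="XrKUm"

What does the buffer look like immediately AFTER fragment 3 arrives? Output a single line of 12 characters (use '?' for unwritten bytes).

Fragment 1: offset=0 data="ykvg" -> buffer=ykvg????????
Fragment 2: offset=9 data="aGu" -> buffer=ykvg?????aGu
Fragment 3: offset=4 data="XrKUm" -> buffer=ykvgXrKUmaGu

Answer: ykvgXrKUmaGu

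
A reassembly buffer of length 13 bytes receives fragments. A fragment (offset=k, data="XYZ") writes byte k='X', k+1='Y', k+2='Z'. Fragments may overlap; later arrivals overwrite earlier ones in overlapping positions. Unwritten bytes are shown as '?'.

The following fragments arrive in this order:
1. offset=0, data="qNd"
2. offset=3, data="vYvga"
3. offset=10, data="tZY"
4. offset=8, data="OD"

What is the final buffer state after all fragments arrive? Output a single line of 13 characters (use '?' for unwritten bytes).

Answer: qNdvYvgaODtZY

Derivation:
Fragment 1: offset=0 data="qNd" -> buffer=qNd??????????
Fragment 2: offset=3 data="vYvga" -> buffer=qNdvYvga?????
Fragment 3: offset=10 data="tZY" -> buffer=qNdvYvga??tZY
Fragment 4: offset=8 data="OD" -> buffer=qNdvYvgaODtZY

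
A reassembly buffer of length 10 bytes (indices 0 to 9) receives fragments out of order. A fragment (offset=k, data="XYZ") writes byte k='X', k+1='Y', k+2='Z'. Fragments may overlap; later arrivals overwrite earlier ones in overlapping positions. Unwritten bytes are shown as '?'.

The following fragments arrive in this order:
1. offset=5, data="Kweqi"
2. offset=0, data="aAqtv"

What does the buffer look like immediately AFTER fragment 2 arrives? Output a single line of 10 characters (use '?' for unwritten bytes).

Answer: aAqtvKweqi

Derivation:
Fragment 1: offset=5 data="Kweqi" -> buffer=?????Kweqi
Fragment 2: offset=0 data="aAqtv" -> buffer=aAqtvKweqi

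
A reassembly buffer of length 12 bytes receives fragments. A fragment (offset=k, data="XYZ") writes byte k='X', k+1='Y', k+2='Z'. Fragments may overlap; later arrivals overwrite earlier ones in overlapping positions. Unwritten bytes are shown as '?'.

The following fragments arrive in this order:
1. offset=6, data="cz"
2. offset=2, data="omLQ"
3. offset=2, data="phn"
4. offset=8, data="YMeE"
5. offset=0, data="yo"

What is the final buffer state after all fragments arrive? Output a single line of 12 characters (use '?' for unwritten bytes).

Answer: yophnQczYMeE

Derivation:
Fragment 1: offset=6 data="cz" -> buffer=??????cz????
Fragment 2: offset=2 data="omLQ" -> buffer=??omLQcz????
Fragment 3: offset=2 data="phn" -> buffer=??phnQcz????
Fragment 4: offset=8 data="YMeE" -> buffer=??phnQczYMeE
Fragment 5: offset=0 data="yo" -> buffer=yophnQczYMeE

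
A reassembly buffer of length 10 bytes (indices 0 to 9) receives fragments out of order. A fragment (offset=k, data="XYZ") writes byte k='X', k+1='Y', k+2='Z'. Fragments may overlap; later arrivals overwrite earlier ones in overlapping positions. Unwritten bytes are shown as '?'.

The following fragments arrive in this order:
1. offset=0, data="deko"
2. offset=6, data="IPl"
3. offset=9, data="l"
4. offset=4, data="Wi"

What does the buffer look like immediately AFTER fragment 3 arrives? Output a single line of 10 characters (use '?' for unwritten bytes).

Fragment 1: offset=0 data="deko" -> buffer=deko??????
Fragment 2: offset=6 data="IPl" -> buffer=deko??IPl?
Fragment 3: offset=9 data="l" -> buffer=deko??IPll

Answer: deko??IPll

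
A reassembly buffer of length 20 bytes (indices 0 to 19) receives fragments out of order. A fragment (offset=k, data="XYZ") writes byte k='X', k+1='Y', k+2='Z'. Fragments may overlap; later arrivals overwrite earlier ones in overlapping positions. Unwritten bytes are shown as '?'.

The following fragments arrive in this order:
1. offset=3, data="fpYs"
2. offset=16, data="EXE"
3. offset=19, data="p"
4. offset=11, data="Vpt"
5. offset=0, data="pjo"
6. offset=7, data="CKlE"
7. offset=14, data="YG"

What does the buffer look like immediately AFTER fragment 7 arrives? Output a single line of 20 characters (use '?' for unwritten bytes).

Answer: pjofpYsCKlEVptYGEXEp

Derivation:
Fragment 1: offset=3 data="fpYs" -> buffer=???fpYs?????????????
Fragment 2: offset=16 data="EXE" -> buffer=???fpYs?????????EXE?
Fragment 3: offset=19 data="p" -> buffer=???fpYs?????????EXEp
Fragment 4: offset=11 data="Vpt" -> buffer=???fpYs????Vpt??EXEp
Fragment 5: offset=0 data="pjo" -> buffer=pjofpYs????Vpt??EXEp
Fragment 6: offset=7 data="CKlE" -> buffer=pjofpYsCKlEVpt??EXEp
Fragment 7: offset=14 data="YG" -> buffer=pjofpYsCKlEVptYGEXEp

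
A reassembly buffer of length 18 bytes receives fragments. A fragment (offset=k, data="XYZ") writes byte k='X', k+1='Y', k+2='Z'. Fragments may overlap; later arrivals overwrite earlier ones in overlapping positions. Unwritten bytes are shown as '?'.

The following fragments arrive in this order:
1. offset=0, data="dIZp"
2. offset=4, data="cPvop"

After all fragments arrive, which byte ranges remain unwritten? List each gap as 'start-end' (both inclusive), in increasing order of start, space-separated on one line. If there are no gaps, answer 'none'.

Answer: 9-17

Derivation:
Fragment 1: offset=0 len=4
Fragment 2: offset=4 len=5
Gaps: 9-17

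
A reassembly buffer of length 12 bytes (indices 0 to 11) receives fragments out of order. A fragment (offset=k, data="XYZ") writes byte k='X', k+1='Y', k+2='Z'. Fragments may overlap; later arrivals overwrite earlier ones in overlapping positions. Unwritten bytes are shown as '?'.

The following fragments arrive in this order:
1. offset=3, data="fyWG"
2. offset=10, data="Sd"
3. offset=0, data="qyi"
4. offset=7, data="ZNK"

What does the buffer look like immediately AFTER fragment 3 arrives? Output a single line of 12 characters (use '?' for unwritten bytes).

Fragment 1: offset=3 data="fyWG" -> buffer=???fyWG?????
Fragment 2: offset=10 data="Sd" -> buffer=???fyWG???Sd
Fragment 3: offset=0 data="qyi" -> buffer=qyifyWG???Sd

Answer: qyifyWG???Sd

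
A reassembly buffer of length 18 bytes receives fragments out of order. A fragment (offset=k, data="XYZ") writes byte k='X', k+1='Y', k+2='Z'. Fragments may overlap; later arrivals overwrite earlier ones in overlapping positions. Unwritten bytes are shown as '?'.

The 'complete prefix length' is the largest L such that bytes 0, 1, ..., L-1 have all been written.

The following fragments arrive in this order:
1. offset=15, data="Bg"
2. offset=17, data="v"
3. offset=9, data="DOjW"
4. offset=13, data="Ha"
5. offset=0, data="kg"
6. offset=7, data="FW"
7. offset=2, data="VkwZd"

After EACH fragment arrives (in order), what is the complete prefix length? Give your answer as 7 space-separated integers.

Fragment 1: offset=15 data="Bg" -> buffer=???????????????Bg? -> prefix_len=0
Fragment 2: offset=17 data="v" -> buffer=???????????????Bgv -> prefix_len=0
Fragment 3: offset=9 data="DOjW" -> buffer=?????????DOjW??Bgv -> prefix_len=0
Fragment 4: offset=13 data="Ha" -> buffer=?????????DOjWHaBgv -> prefix_len=0
Fragment 5: offset=0 data="kg" -> buffer=kg???????DOjWHaBgv -> prefix_len=2
Fragment 6: offset=7 data="FW" -> buffer=kg?????FWDOjWHaBgv -> prefix_len=2
Fragment 7: offset=2 data="VkwZd" -> buffer=kgVkwZdFWDOjWHaBgv -> prefix_len=18

Answer: 0 0 0 0 2 2 18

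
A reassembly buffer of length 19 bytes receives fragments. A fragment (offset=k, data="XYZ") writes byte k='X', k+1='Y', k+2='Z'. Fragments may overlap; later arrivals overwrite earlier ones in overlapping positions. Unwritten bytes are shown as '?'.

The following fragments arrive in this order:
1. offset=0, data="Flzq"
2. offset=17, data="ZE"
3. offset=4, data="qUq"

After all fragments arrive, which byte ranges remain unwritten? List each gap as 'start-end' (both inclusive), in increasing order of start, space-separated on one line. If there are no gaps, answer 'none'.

Answer: 7-16

Derivation:
Fragment 1: offset=0 len=4
Fragment 2: offset=17 len=2
Fragment 3: offset=4 len=3
Gaps: 7-16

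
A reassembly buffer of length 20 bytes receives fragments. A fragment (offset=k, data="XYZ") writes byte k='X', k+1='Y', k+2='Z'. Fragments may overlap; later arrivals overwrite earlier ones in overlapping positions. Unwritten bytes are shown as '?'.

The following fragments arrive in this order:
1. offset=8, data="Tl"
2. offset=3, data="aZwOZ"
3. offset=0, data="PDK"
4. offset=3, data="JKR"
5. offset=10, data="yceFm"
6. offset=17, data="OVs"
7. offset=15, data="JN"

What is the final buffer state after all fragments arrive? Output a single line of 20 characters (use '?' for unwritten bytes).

Answer: PDKJKROZTlyceFmJNOVs

Derivation:
Fragment 1: offset=8 data="Tl" -> buffer=????????Tl??????????
Fragment 2: offset=3 data="aZwOZ" -> buffer=???aZwOZTl??????????
Fragment 3: offset=0 data="PDK" -> buffer=PDKaZwOZTl??????????
Fragment 4: offset=3 data="JKR" -> buffer=PDKJKROZTl??????????
Fragment 5: offset=10 data="yceFm" -> buffer=PDKJKROZTlyceFm?????
Fragment 6: offset=17 data="OVs" -> buffer=PDKJKROZTlyceFm??OVs
Fragment 7: offset=15 data="JN" -> buffer=PDKJKROZTlyceFmJNOVs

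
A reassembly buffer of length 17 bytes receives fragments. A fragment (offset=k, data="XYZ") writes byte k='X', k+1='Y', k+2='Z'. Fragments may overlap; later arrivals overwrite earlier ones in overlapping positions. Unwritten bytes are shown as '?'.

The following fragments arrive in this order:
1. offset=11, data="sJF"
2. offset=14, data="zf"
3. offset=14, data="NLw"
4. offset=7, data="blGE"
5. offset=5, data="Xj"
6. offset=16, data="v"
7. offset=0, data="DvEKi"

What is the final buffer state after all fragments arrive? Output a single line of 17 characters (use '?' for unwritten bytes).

Fragment 1: offset=11 data="sJF" -> buffer=???????????sJF???
Fragment 2: offset=14 data="zf" -> buffer=???????????sJFzf?
Fragment 3: offset=14 data="NLw" -> buffer=???????????sJFNLw
Fragment 4: offset=7 data="blGE" -> buffer=???????blGEsJFNLw
Fragment 5: offset=5 data="Xj" -> buffer=?????XjblGEsJFNLw
Fragment 6: offset=16 data="v" -> buffer=?????XjblGEsJFNLv
Fragment 7: offset=0 data="DvEKi" -> buffer=DvEKiXjblGEsJFNLv

Answer: DvEKiXjblGEsJFNLv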